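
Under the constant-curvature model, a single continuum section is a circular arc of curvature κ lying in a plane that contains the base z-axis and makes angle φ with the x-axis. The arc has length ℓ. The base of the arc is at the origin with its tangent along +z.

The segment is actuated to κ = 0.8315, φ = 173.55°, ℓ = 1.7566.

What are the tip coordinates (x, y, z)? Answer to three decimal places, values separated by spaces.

-1.064 0.120 1.195

θ = κ·ℓ = 0.8315 × 1.7566 = 1.46061 rad
ρ = (1 − cos θ)/κ = (1 − 0.10996)/0.8315 = 1.07040
z = sin θ / κ = 0.99394/0.8315 = 1.19535
x = ρ cos φ = 1.07040 × cos(173.55°) = -1.06363
y = ρ sin φ = 1.07040 × sin(173.55°) = 0.12024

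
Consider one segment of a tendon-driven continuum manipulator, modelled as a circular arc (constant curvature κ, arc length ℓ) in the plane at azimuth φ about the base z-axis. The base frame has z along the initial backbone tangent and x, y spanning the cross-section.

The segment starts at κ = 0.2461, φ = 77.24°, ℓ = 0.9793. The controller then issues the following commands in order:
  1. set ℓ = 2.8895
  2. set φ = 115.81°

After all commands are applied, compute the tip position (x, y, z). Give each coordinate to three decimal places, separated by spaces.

-0.429 0.887 2.652

initial: κ=0.2461, φ=77.24°, ℓ=0.9793
cmd 1: set ℓ=2.8895 → (κ,φ,ℓ)=(0.2461,77.24°,2.8895) → tip=(0.2175,0.9605,2.6521)
cmd 2: set φ=115.81° → (κ,φ,ℓ)=(0.2461,115.81°,2.8895) → tip=(-0.4288,0.8866,2.6521)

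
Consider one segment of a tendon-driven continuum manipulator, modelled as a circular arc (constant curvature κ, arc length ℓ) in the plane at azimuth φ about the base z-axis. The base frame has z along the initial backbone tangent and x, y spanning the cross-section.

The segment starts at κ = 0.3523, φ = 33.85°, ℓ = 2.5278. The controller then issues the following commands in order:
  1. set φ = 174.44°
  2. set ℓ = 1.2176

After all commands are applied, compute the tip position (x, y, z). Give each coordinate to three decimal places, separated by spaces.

-0.256 0.025 1.181

initial: κ=0.3523, φ=33.85°, ℓ=2.5278
cmd 1: set φ=174.44° → (κ,φ,ℓ)=(0.3523,174.44°,2.5278) → tip=(-1.0482,0.1020,2.2067)
cmd 2: set ℓ=1.2176 → (κ,φ,ℓ)=(0.3523,174.44°,1.2176) → tip=(-0.2560,0.0249,1.1806)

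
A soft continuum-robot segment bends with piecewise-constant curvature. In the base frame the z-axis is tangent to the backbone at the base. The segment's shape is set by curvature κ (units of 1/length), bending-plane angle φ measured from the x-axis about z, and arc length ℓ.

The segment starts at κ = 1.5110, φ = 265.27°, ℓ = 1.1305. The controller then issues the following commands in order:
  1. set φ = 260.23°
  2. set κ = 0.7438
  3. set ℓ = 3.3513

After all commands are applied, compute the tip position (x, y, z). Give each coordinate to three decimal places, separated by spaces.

-0.410 -2.381 0.812

initial: κ=1.5110, φ=265.27°, ℓ=1.1305
cmd 1: set φ=260.23° → (κ,φ,ℓ)=(1.5110,260.23°,1.1305) → tip=(-0.1277,-0.7415,0.6556)
cmd 2: set κ=0.7438 → (κ,φ,ℓ)=(0.7438,260.23°,1.1305) → tip=(-0.0760,-0.4414,1.0019)
cmd 3: set ℓ=3.3513 → (κ,φ,ℓ)=(0.7438,260.23°,3.3513) → tip=(-0.4099,-2.3806,0.8125)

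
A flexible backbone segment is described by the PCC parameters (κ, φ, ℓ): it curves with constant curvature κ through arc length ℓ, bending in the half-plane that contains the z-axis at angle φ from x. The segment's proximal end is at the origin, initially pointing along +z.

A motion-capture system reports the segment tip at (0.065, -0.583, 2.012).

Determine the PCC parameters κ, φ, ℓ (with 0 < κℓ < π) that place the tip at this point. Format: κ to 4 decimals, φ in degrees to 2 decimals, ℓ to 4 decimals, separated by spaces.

0.2671 276.36 2.1241

ρ = √(x²+y²) = √(0.065² + -0.583²) = 0.58661
φ = atan2(y, x) mod 360° = atan2(-0.583, 0.065) = 276.3618°
|p|² = ρ² + z² = 0.58661² + 2.012² = 4.39226
κ = 2ρ / |p|² = 2×0.58661 / 4.39226 = 0.26711
θ = 2·atan2(ρ, z) = 2·atan2(0.58661, 2.012) = 0.56739 rad
ℓ = θ/κ = 0.56739/0.26711 = 2.12415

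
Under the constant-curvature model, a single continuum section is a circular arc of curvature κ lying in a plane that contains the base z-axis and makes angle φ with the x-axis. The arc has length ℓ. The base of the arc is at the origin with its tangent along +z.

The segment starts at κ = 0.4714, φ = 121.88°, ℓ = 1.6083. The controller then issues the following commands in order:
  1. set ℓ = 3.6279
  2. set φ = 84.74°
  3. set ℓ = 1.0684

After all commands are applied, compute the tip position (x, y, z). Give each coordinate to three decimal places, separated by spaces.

0.024 0.262 1.024

initial: κ=0.4714, φ=121.88°, ℓ=1.6083
cmd 1: set ℓ=3.6279 → (κ,φ,ℓ)=(0.4714,121.88°,3.6279) → tip=(-1.2760,2.0516,2.1008)
cmd 2: set φ=84.74° → (κ,φ,ℓ)=(0.4714,84.74°,3.6279) → tip=(0.2215,2.4059,2.1008)
cmd 3: set ℓ=1.0684 → (κ,φ,ℓ)=(0.4714,84.74°,1.0684) → tip=(0.0241,0.2623,1.0238)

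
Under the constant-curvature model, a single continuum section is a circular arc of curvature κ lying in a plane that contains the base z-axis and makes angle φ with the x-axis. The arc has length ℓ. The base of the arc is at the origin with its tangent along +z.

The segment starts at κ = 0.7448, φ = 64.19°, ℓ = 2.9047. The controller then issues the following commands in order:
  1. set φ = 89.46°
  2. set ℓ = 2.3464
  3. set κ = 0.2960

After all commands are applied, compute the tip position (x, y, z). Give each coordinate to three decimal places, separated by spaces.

0.007 0.783 2.162

initial: κ=0.7448, φ=64.19°, ℓ=2.9047
cmd 1: set φ=89.46° → (κ,φ,ℓ)=(0.7448,89.46°,2.9047) → tip=(0.0197,2.0925,1.1137)
cmd 2: set ℓ=2.3464 → (κ,φ,ℓ)=(0.7448,89.46°,2.3464) → tip=(0.0149,1.5787,1.3217)
cmd 3: set κ=0.2960 → (κ,φ,ℓ)=(0.2960,89.46°,2.3464) → tip=(0.0074,0.7826,2.1623)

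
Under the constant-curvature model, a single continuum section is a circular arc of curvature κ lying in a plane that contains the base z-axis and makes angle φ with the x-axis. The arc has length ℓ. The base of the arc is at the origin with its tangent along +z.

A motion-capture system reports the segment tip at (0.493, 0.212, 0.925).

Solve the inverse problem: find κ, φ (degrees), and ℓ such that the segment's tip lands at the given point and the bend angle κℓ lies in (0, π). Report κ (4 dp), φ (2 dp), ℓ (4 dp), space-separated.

0.9385 23.27 1.1203

ρ = √(x²+y²) = √(0.493² + 0.212²) = 0.53665
φ = atan2(y, x) mod 360° = atan2(0.212, 0.493) = 23.2687°
|p|² = ρ² + z² = 0.53665² + 0.925² = 1.14362
κ = 2ρ / |p|² = 2×0.53665 / 1.14362 = 0.93851
θ = 2·atan2(ρ, z) = 2·atan2(0.53665, 0.925) = 1.05141 rad
ℓ = θ/κ = 1.05141/0.93851 = 1.12029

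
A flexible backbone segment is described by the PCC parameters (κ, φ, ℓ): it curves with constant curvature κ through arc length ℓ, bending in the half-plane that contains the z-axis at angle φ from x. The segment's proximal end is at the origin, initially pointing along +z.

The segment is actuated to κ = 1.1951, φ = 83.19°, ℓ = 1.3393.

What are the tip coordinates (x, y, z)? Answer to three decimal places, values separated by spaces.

θ = κ·ℓ = 1.1951 × 1.3393 = 1.60060 rad
ρ = (1 − cos θ)/κ = (1 − -0.02980)/1.1951 = 0.86168
z = sin θ / κ = 0.99956/1.1951 = 0.83638
x = ρ cos φ = 0.86168 × cos(83.19°) = 0.10218
y = ρ sin φ = 0.86168 × sin(83.19°) = 0.85560

0.102 0.856 0.836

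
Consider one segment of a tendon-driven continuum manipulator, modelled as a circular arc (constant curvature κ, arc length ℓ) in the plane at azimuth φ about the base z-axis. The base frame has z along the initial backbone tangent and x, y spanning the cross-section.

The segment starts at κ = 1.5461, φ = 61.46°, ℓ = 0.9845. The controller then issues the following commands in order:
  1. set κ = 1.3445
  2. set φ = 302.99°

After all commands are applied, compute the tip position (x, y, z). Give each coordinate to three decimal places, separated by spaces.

initial: κ=1.5461, φ=61.46°, ℓ=0.9845
cmd 1: set κ=1.3445 → (κ,φ,ℓ)=(1.3445,61.46°,0.9845) → tip=(0.2684,0.4936,0.7212)
cmd 2: set φ=302.99° → (κ,φ,ℓ)=(1.3445,302.99°,0.9845) → tip=(0.3059,-0.4712,0.7212)

0.306 -0.471 0.721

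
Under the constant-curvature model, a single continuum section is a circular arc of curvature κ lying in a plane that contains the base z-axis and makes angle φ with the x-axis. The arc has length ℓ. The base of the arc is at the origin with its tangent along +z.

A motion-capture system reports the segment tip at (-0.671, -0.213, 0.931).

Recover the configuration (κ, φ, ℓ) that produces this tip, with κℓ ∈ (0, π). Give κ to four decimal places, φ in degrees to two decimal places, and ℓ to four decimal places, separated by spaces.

ρ = √(x²+y²) = √(-0.671² + -0.213²) = 0.70400
φ = atan2(y, x) mod 360° = atan2(-0.213, -0.671) = 197.6113°
|p|² = ρ² + z² = 0.70400² + 0.931² = 1.36237
κ = 2ρ / |p|² = 2×0.70400 / 1.36237 = 1.03349
θ = 2·atan2(ρ, z) = 2·atan2(0.70400, 0.931) = 1.29488 rad
ℓ = θ/κ = 1.29488/1.03349 = 1.25292

1.0335 197.61 1.2529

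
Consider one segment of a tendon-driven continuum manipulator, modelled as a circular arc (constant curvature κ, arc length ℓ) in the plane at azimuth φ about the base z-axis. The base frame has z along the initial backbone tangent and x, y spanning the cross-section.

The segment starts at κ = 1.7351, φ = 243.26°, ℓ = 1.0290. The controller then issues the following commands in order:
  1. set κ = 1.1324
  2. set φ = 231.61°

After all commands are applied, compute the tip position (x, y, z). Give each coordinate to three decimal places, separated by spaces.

initial: κ=1.7351, φ=243.26°, ℓ=1.0290
cmd 1: set κ=1.1324 → (κ,φ,ℓ)=(1.1324,243.26°,1.0290) → tip=(-0.2406,-0.4775,0.8114)
cmd 2: set φ=231.61° → (κ,φ,ℓ)=(1.1324,231.61°,1.0290) → tip=(-0.3320,-0.4191,0.8114)

-0.332 -0.419 0.811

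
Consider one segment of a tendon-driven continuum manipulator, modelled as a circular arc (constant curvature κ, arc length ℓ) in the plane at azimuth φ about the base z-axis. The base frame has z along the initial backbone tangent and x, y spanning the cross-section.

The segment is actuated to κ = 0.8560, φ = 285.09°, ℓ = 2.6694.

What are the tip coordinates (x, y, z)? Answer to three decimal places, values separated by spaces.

θ = κ·ℓ = 0.8560 × 2.6694 = 2.28501 rad
ρ = (1 − cos θ)/κ = (1 − -0.65502)/0.8560 = 1.93344
z = sin θ / κ = 0.75561/0.8560 = 0.88272
x = ρ cos φ = 1.93344 × cos(285.09°) = 0.50334
y = ρ sin φ = 1.93344 × sin(285.09°) = -1.86677

0.503 -1.867 0.883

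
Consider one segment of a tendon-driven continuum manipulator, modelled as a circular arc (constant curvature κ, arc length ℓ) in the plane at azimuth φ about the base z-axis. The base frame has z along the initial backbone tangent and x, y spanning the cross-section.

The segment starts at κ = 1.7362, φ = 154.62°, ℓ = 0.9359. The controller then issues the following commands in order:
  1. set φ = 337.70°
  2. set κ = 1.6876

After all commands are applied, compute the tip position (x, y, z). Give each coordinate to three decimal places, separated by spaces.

initial: κ=1.7362, φ=154.62°, ℓ=0.9359
cmd 1: set φ=337.70° → (κ,φ,ℓ)=(1.7362,337.70°,0.9359) → tip=(0.5617,-0.2304,0.5751)
cmd 2: set κ=1.6876 → (κ,φ,ℓ)=(1.6876,337.70°,0.9359) → tip=(0.5530,-0.2268,0.5925)

0.553 -0.227 0.593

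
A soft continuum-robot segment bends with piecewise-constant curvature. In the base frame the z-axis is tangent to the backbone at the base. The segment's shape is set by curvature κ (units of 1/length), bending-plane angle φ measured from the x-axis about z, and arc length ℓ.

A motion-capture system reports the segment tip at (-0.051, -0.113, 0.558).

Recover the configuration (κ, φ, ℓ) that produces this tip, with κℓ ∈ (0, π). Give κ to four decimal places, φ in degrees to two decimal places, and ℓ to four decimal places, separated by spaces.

ρ = √(x²+y²) = √(-0.051² + -0.113²) = 0.12398
φ = atan2(y, x) mod 360° = atan2(-0.113, -0.051) = 245.7090°
|p|² = ρ² + z² = 0.12398² + 0.558² = 0.32673
κ = 2ρ / |p|² = 2×0.12398 / 0.32673 = 0.75888
θ = 2·atan2(ρ, z) = 2·atan2(0.12398, 0.558) = 0.43726 rad
ℓ = θ/κ = 0.43726/0.75888 = 0.57619

0.7589 245.71 0.5762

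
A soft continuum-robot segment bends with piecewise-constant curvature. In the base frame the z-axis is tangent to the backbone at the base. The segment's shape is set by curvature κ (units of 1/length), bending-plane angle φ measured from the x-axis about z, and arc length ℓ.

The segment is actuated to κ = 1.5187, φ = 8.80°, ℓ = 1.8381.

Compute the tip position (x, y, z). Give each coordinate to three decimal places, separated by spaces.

1.262 0.195 0.226

θ = κ·ℓ = 1.5187 × 1.8381 = 2.79152 rad
ρ = (1 − cos θ)/κ = (1 − -0.93935)/1.5187 = 1.27698
z = sin θ / κ = 0.34296/1.5187 = 0.22583
x = ρ cos φ = 1.27698 × cos(8.80°) = 1.26195
y = ρ sin φ = 1.27698 × sin(8.80°) = 0.19536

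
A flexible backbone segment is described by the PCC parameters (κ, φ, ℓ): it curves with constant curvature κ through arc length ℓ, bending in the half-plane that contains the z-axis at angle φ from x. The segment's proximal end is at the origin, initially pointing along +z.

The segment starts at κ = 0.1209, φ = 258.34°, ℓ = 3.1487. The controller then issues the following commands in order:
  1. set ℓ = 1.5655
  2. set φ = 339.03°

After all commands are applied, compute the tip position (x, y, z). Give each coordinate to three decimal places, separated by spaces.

initial: κ=0.1209, φ=258.34°, ℓ=3.1487
cmd 1: set ℓ=1.5655 → (κ,φ,ℓ)=(0.1209,258.34°,1.5655) → tip=(-0.0299,-0.1447,1.5562)
cmd 2: set φ=339.03° → (κ,φ,ℓ)=(0.1209,339.03°,1.5655) → tip=(0.1379,-0.0529,1.5562)

0.138 -0.053 1.556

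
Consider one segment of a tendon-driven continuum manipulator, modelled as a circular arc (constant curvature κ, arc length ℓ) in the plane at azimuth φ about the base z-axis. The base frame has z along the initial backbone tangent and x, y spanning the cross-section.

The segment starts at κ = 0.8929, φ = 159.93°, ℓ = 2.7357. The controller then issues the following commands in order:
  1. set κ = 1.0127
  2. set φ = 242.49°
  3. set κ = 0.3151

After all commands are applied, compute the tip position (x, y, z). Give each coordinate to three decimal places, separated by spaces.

initial: κ=0.8929, φ=159.93°, ℓ=2.7357
cmd 1: set κ=1.0127 → (κ,φ,ℓ)=(1.0127,159.93°,2.7357) → tip=(-1.7918,0.6547,0.3581)
cmd 2: set φ=242.49° → (κ,φ,ℓ)=(1.0127,242.49°,2.7357) → tip=(-0.8812,-1.6920,0.3581)
cmd 3: set κ=0.3151 → (κ,φ,ℓ)=(0.3151,242.49°,2.7357) → tip=(-0.5117,-0.9826,2.4093)

-0.512 -0.983 2.409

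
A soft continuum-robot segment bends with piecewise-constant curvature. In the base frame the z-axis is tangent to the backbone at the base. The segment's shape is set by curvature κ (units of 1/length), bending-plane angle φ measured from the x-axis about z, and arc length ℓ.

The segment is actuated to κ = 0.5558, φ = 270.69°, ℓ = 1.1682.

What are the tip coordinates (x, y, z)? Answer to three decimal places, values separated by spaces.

θ = κ·ℓ = 0.5558 × 1.1682 = 0.64929 rad
ρ = (1 − cos θ)/κ = (1 − 0.79652)/0.5558 = 0.36611
z = sin θ / κ = 0.60462/0.5558 = 1.08783
x = ρ cos φ = 0.36611 × cos(270.69°) = 0.00441
y = ρ sin φ = 0.36611 × sin(270.69°) = -0.36608

0.004 -0.366 1.088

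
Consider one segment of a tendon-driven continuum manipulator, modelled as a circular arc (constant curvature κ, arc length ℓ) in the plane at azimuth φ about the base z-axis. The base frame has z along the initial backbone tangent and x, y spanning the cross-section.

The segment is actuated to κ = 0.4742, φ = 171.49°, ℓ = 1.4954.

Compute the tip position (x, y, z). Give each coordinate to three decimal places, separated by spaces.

-0.503 0.075 1.373

θ = κ·ℓ = 0.4742 × 1.4954 = 0.70912 rad
ρ = (1 − cos θ)/κ = (1 − 0.75894)/0.4742 = 0.50836
z = sin θ / κ = 0.65117/0.4742 = 1.37319
x = ρ cos φ = 0.50836 × cos(171.49°) = -0.50276
y = ρ sin φ = 0.50836 × sin(171.49°) = 0.07523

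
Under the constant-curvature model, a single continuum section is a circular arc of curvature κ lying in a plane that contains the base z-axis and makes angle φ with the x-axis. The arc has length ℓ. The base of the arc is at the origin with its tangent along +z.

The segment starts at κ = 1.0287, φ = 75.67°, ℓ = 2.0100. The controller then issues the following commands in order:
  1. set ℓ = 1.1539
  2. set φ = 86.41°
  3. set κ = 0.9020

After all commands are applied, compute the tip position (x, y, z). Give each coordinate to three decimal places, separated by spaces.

0.034 0.547 0.957

initial: κ=1.0287, φ=75.67°, ℓ=2.0100
cmd 1: set ℓ=1.1539 → (κ,φ,ℓ)=(1.0287,75.67°,1.1539) → tip=(0.1505,0.5892,0.9014)
cmd 2: set φ=86.41° → (κ,φ,ℓ)=(1.0287,86.41°,1.1539) → tip=(0.0381,0.6069,0.9014)
cmd 3: set κ=0.9020 → (κ,φ,ℓ)=(0.9020,86.41°,1.1539) → tip=(0.0343,0.5471,0.9566)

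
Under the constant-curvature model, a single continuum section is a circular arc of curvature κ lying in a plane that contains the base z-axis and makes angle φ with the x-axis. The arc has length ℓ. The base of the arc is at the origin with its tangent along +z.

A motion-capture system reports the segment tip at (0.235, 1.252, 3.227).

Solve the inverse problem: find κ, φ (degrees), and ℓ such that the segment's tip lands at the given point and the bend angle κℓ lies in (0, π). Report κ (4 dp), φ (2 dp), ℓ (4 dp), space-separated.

ρ = √(x²+y²) = √(0.235² + 1.252²) = 1.27386
φ = atan2(y, x) mod 360° = atan2(1.252, 0.235) = 79.3693°
|p|² = ρ² + z² = 1.27386² + 3.227² = 12.03626
κ = 2ρ / |p|² = 2×1.27386 / 12.03626 = 0.21167
θ = 2·atan2(ρ, z) = 2·atan2(1.27386, 3.227) = 0.75195 rad
ℓ = θ/κ = 0.75195/0.21167 = 3.55243

0.2117 79.37 3.5524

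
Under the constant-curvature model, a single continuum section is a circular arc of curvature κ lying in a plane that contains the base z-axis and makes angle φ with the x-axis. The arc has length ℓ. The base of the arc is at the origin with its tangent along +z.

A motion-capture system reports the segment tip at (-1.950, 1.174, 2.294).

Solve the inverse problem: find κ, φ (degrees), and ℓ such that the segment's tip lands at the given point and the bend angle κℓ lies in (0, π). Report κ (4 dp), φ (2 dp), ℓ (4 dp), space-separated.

0.4359 148.95 3.5856

ρ = √(x²+y²) = √(-1.950² + 1.174²) = 2.27613
φ = atan2(y, x) mod 360° = atan2(1.174, -1.950) = 148.9499°
|p|² = ρ² + z² = 2.27613² + 2.294² = 10.44321
κ = 2ρ / |p|² = 2×2.27613 / 10.44321 = 0.43591
θ = 2·atan2(ρ, z) = 2·atan2(2.27613, 2.294) = 1.56298 rad
ℓ = θ/κ = 1.56298/0.43591 = 3.58558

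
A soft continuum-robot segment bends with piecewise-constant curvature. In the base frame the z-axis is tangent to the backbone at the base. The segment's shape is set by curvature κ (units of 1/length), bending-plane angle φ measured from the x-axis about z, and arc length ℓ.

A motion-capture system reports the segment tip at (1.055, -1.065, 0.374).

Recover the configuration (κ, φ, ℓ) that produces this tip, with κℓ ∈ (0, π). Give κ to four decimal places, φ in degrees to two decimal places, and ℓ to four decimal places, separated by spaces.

1.2560 314.73 2.1120

ρ = √(x²+y²) = √(1.055² + -1.065²) = 1.49908
φ = atan2(y, x) mod 360° = atan2(-1.065, 1.055) = 314.7297°
|p|² = ρ² + z² = 1.49908² + 0.374² = 2.38713
κ = 2ρ / |p|² = 2×1.49908 / 2.38713 = 1.25597
θ = 2·atan2(ρ, z) = 2·atan2(1.49908, 0.374) = 2.65260 rad
ℓ = θ/κ = 2.65260/1.25597 = 2.11199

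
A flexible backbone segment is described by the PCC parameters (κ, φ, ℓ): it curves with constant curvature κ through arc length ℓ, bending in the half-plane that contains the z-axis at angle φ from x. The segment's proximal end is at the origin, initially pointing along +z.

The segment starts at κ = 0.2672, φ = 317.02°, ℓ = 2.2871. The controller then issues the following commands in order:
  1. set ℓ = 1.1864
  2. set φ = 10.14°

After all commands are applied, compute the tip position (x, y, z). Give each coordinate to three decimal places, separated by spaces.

0.184 0.033 1.167

initial: κ=0.2672, φ=317.02°, ℓ=2.2871
cmd 1: set ℓ=1.1864 → (κ,φ,ℓ)=(0.2672,317.02°,1.1864) → tip=(0.1364,-0.1271,1.1666)
cmd 2: set φ=10.14° → (κ,φ,ℓ)=(0.2672,10.14°,1.1864) → tip=(0.1836,0.0328,1.1666)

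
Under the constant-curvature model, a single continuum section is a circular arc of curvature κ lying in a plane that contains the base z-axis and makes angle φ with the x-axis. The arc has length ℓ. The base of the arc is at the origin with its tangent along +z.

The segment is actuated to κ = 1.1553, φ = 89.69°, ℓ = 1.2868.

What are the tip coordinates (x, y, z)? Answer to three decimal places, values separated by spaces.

θ = κ·ℓ = 1.1553 × 1.2868 = 1.48664 rad
ρ = (1 − cos θ)/κ = (1 − 0.08406)/1.1553 = 0.79282
z = sin θ / κ = 0.99646/1.1553 = 0.86251
x = ρ cos φ = 0.79282 × cos(89.69°) = 0.00429
y = ρ sin φ = 0.79282 × sin(89.69°) = 0.79281

0.004 0.793 0.863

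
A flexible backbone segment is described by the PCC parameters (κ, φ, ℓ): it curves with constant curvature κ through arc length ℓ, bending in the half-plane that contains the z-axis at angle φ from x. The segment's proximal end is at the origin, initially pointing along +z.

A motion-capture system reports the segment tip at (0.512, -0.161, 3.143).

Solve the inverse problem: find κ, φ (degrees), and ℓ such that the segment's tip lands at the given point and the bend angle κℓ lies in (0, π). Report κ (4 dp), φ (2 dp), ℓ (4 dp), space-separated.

0.1056 342.54 3.2037

ρ = √(x²+y²) = √(0.512² + -0.161²) = 0.53672
φ = atan2(y, x) mod 360° = atan2(-0.161, 0.512) = 342.5441°
|p|² = ρ² + z² = 0.53672² + 3.143² = 10.16651
κ = 2ρ / |p|² = 2×0.53672 / 10.16651 = 0.10559
θ = 2·atan2(ρ, z) = 2·atan2(0.53672, 3.143) = 0.33827 rad
ℓ = θ/κ = 0.33827/0.10559 = 3.20375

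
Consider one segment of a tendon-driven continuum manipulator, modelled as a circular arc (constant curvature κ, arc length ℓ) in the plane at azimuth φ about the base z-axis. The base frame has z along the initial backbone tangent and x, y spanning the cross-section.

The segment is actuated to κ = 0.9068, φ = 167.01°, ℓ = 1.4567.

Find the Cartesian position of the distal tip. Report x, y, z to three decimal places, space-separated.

-0.809 0.187 1.069

θ = κ·ℓ = 0.9068 × 1.4567 = 1.32094 rad
ρ = (1 − cos θ)/κ = (1 − 0.24727)/0.9068 = 0.83010
z = sin θ / κ = 0.96895/0.9068 = 1.06853
x = ρ cos φ = 0.83010 × cos(167.01°) = -0.80885
y = ρ sin φ = 0.83010 × sin(167.01°) = 0.18659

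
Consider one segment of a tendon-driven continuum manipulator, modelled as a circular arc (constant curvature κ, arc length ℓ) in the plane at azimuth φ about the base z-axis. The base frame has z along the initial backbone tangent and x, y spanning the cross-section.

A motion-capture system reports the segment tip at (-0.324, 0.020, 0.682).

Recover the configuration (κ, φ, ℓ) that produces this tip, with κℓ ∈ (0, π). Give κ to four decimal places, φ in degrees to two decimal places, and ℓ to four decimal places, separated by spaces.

1.1380 176.47 0.7807

ρ = √(x²+y²) = √(-0.324² + 0.020²) = 0.32462
φ = atan2(y, x) mod 360° = atan2(0.020, -0.324) = 176.4677°
|p|² = ρ² + z² = 0.32462² + 0.682² = 0.57050
κ = 2ρ / |p|² = 2×0.32462 / 0.57050 = 1.13801
θ = 2·atan2(ρ, z) = 2·atan2(0.32462, 0.682) = 0.88849 rad
ℓ = θ/κ = 0.88849/1.13801 = 0.78074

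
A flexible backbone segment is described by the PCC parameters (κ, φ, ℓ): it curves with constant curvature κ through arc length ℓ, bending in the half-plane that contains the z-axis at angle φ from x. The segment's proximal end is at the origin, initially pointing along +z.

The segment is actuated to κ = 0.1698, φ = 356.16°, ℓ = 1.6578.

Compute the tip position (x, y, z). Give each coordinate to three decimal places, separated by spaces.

0.231 -0.016 1.636

θ = κ·ℓ = 0.1698 × 1.6578 = 0.28149 rad
ρ = (1 − cos θ)/κ = (1 − 0.96064)/0.1698 = 0.23179
z = sin θ / κ = 0.27779/0.1698 = 1.63599
x = ρ cos φ = 0.23179 × cos(356.16°) = 0.23127
y = ρ sin φ = 0.23179 × sin(356.16°) = -0.01552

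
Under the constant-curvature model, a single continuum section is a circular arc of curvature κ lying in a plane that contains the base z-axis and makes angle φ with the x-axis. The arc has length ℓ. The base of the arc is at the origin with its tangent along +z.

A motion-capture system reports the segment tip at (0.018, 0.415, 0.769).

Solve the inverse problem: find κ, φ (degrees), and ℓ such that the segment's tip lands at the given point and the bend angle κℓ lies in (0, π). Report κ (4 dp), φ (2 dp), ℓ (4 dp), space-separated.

1.0875 87.52 0.9108

ρ = √(x²+y²) = √(0.018² + 0.415²) = 0.41539
φ = atan2(y, x) mod 360° = atan2(0.415, 0.018) = 87.5164°
|p|² = ρ² + z² = 0.41539² + 0.769² = 0.76391
κ = 2ρ / |p|² = 2×0.41539 / 0.76391 = 1.08754
θ = 2·atan2(ρ, z) = 2·atan2(0.41539, 0.769) = 0.99053 rad
ℓ = θ/κ = 0.99053/1.08754 = 0.91080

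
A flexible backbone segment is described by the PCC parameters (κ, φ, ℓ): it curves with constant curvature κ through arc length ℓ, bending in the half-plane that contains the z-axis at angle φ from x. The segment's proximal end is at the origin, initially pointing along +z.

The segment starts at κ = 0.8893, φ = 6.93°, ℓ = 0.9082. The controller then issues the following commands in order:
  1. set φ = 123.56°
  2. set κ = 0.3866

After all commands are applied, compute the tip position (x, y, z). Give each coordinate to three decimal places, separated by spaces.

initial: κ=0.8893, φ=6.93°, ℓ=0.9082
cmd 1: set φ=123.56° → (κ,φ,ℓ)=(0.8893,123.56°,0.9082) → tip=(-0.1920,0.2894,0.8126)
cmd 2: set κ=0.3866 → (κ,φ,ℓ)=(0.3866,123.56°,0.9082) → tip=(-0.0872,0.1315,0.8897)

-0.087 0.132 0.890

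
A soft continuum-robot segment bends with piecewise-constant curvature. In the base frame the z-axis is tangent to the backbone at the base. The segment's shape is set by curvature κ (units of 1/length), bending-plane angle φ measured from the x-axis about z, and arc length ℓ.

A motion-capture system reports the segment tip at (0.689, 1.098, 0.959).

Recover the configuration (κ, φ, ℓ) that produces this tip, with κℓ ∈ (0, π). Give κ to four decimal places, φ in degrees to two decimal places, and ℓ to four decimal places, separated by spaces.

0.9971 57.89 1.8731

ρ = √(x²+y²) = √(0.689² + 1.098²) = 1.29627
φ = atan2(y, x) mod 360° = atan2(1.098, 0.689) = 57.8915°
|p|² = ρ² + z² = 1.29627² + 0.959² = 2.60001
κ = 2ρ / |p|² = 2×1.29627 / 2.60001 = 0.99713
θ = 2·atan2(ρ, z) = 2·atan2(1.29627, 0.959) = 1.86769 rad
ℓ = θ/κ = 1.86769/0.99713 = 1.87307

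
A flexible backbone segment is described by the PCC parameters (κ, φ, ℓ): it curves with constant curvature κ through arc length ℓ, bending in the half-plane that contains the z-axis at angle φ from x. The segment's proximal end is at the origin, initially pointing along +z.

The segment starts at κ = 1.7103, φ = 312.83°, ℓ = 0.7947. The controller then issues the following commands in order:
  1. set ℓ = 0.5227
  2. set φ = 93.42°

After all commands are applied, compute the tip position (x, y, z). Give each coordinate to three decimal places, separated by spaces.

initial: κ=1.7103, φ=312.83°, ℓ=0.7947
cmd 1: set ℓ=0.5227 → (κ,φ,ℓ)=(1.7103,312.83°,0.5227) → tip=(0.1485,-0.1602,0.4558)
cmd 2: set φ=93.42° → (κ,φ,ℓ)=(1.7103,93.42°,0.5227) → tip=(-0.0130,0.2181,0.4558)

-0.013 0.218 0.456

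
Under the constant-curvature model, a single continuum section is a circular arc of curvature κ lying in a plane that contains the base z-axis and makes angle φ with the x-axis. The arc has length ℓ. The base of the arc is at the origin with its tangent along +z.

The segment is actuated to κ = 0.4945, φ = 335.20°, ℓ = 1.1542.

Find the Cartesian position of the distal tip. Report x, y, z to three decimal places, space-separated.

θ = κ·ℓ = 0.4945 × 1.1542 = 0.57075 rad
ρ = (1 − cos θ)/κ = (1 − 0.84149)/0.4945 = 0.32054
z = sin θ / κ = 0.54026/0.4945 = 1.09255
x = ρ cos φ = 0.32054 × cos(335.20°) = 0.29098
y = ρ sin φ = 0.32054 × sin(335.20°) = -0.13445

0.291 -0.134 1.093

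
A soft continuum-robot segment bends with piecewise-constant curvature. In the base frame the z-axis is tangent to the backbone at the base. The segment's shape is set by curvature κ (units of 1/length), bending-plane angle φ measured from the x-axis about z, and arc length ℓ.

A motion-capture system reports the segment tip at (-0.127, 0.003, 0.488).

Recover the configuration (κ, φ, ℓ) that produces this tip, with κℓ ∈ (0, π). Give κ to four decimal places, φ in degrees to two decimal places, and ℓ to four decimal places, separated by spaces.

ρ = √(x²+y²) = √(-0.127² + 0.003²) = 0.12704
φ = atan2(y, x) mod 360° = atan2(0.003, -0.127) = 178.6468°
|p|² = ρ² + z² = 0.12704² + 0.488² = 0.25428
κ = 2ρ / |p|² = 2×0.12704 / 0.25428 = 0.99917
θ = 2·atan2(ρ, z) = 2·atan2(0.12704, 0.488) = 0.50933 rad
ℓ = θ/κ = 0.50933/0.99917 = 0.50976

0.9992 178.65 0.5098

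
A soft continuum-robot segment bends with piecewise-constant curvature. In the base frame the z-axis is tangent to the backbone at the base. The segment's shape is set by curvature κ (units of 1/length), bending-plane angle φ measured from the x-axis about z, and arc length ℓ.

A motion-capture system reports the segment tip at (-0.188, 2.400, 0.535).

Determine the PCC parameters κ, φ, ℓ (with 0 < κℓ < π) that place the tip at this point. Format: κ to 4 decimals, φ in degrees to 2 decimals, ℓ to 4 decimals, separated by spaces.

ρ = √(x²+y²) = √(-0.188² + 2.400²) = 2.40735
φ = atan2(y, x) mod 360° = atan2(2.400, -0.188) = 94.4790°
|p|² = ρ² + z² = 2.40735² + 0.535² = 6.08157
κ = 2ρ / |p|² = 2×2.40735 / 6.08157 = 0.79169
θ = 2·atan2(ρ, z) = 2·atan2(2.40735, 0.535) = 2.70423 rad
ℓ = θ/κ = 2.70423/0.79169 = 3.41578

0.7917 94.48 3.4158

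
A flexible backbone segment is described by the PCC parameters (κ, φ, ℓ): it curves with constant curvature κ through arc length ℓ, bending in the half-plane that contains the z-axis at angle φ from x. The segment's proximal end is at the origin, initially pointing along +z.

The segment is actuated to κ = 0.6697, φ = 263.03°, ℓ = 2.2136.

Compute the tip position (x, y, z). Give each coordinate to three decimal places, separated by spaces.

-0.165 -1.351 1.487

θ = κ·ℓ = 0.6697 × 2.2136 = 1.48245 rad
ρ = (1 − cos θ)/κ = (1 − 0.08823)/0.6697 = 1.36146
z = sin θ / κ = 0.99610/0.6697 = 1.48738
x = ρ cos φ = 1.36146 × cos(263.03°) = -0.16521
y = ρ sin φ = 1.36146 × sin(263.03°) = -1.35139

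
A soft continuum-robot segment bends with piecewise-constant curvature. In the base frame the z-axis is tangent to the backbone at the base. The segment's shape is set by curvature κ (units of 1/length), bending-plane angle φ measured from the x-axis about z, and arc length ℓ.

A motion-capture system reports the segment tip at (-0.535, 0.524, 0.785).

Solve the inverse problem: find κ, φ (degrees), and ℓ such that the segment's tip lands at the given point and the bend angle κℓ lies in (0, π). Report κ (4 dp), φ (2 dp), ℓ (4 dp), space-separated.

1.2725 135.60 1.1974

ρ = √(x²+y²) = √(-0.535² + 0.524²) = 0.74887
φ = atan2(y, x) mod 360° = atan2(0.524, -0.535) = 135.5951°
|p|² = ρ² + z² = 0.74887² + 0.785² = 1.17703
κ = 2ρ / |p|² = 2×0.74887 / 1.17703 = 1.27247
θ = 2·atan2(ρ, z) = 2·atan2(0.74887, 0.785) = 1.52369 rad
ℓ = θ/κ = 1.52369/1.27247 = 1.19743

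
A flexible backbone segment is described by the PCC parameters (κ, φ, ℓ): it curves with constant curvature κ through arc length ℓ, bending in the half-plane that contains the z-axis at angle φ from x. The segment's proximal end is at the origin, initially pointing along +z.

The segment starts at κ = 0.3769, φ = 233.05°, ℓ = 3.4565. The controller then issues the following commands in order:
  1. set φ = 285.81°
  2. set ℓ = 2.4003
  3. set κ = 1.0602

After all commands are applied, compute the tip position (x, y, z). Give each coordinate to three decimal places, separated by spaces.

initial: κ=0.3769, φ=233.05°, ℓ=3.4565
cmd 1: set φ=285.81° → (κ,φ,ℓ)=(0.3769,285.81°,3.4565) → tip=(0.5314,-1.8767,2.5585)
cmd 2: set ℓ=2.4003 → (κ,φ,ℓ)=(0.3769,285.81°,2.4003) → tip=(0.2762,-0.9753,2.0860)
cmd 3: set κ=1.0602 → (κ,φ,ℓ)=(1.0602,285.81°,2.4003) → tip=(0.4695,-1.6582,0.5301)

0.470 -1.658 0.530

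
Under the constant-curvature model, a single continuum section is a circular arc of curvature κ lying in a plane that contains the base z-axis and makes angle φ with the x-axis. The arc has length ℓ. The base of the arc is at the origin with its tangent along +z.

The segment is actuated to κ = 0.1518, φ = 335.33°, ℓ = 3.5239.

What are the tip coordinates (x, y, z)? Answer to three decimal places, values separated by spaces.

0.836 -0.384 3.358

θ = κ·ℓ = 0.1518 × 3.5239 = 0.53493 rad
ρ = (1 − cos θ)/κ = (1 − 0.86031)/0.1518 = 0.92025
z = sin θ / κ = 0.50978/0.1518 = 3.35823
x = ρ cos φ = 0.92025 × cos(335.33°) = 0.83626
y = ρ sin φ = 0.92025 × sin(335.33°) = -0.38411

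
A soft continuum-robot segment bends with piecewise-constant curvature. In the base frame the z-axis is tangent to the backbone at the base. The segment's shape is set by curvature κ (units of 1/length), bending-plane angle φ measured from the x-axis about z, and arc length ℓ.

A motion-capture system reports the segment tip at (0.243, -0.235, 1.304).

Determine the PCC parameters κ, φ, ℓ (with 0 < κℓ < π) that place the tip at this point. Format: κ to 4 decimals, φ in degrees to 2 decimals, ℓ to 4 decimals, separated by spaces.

ρ = √(x²+y²) = √(0.243² + -0.235²) = 0.33804
φ = atan2(y, x) mod 360° = atan2(-0.235, 0.243) = 315.9588°
|p|² = ρ² + z² = 0.33804² + 1.304² = 1.81469
κ = 2ρ / |p|² = 2×0.33804 / 1.81469 = 0.37256
θ = 2·atan2(ρ, z) = 2·atan2(0.33804, 1.304) = 0.50731 rad
ℓ = θ/κ = 0.50731/0.37256 = 1.36166

0.3726 315.96 1.3617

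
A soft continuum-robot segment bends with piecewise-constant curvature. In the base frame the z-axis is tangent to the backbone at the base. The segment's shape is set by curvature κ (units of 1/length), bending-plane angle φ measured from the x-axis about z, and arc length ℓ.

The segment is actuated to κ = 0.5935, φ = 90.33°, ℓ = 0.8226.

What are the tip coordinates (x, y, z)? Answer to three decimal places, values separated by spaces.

θ = κ·ℓ = 0.5935 × 0.8226 = 0.48821 rad
ρ = (1 − cos θ)/κ = (1 − 0.88317)/0.5935 = 0.19685
z = sin θ / κ = 0.46905/0.5935 = 0.79031
x = ρ cos φ = 0.19685 × cos(90.33°) = -0.00113
y = ρ sin φ = 0.19685 × sin(90.33°) = 0.19684

-0.001 0.197 0.790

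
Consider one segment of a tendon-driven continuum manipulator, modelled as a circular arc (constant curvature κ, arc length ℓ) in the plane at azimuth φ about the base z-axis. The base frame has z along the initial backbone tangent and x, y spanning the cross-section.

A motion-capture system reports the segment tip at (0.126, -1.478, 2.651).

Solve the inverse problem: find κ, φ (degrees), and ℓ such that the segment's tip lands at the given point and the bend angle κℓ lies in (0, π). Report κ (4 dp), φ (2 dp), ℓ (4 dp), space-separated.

ρ = √(x²+y²) = √(0.126² + -1.478²) = 1.48336
φ = atan2(y, x) mod 360° = atan2(-1.478, 0.126) = 274.8727°
|p|² = ρ² + z² = 1.48336² + 2.651² = 9.22816
κ = 2ρ / |p|² = 2×1.48336 / 9.22816 = 0.32149
θ = 2·atan2(ρ, z) = 2·atan2(1.48336, 2.651) = 1.02029 rad
ℓ = θ/κ = 1.02029/0.32149 = 3.17366

0.3215 274.87 3.1737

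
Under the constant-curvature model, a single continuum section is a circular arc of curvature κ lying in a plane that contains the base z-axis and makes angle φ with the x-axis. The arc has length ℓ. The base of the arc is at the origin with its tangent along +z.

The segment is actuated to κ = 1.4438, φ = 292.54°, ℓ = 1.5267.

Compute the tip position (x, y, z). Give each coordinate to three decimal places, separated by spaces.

θ = κ·ℓ = 1.4438 × 1.5267 = 2.20425 rad
ρ = (1 − cos θ)/κ = (1 − -0.59193)/1.4438 = 1.10260
z = sin θ / κ = 0.80599/1.4438 = 0.55824
x = ρ cos φ = 1.10260 × cos(292.54°) = 0.42266
y = ρ sin φ = 1.10260 × sin(292.54°) = -1.01837

0.423 -1.018 0.558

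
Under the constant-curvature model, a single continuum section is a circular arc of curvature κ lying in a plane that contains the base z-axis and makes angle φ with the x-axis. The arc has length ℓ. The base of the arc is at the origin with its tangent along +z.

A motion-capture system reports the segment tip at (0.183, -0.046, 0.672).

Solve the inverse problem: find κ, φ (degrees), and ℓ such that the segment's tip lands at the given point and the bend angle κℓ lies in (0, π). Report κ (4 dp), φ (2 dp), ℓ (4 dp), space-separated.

ρ = √(x²+y²) = √(0.183² + -0.046²) = 0.18869
φ = atan2(y, x) mod 360° = atan2(-0.046, 0.183) = 345.8901°
|p|² = ρ² + z² = 0.18869² + 0.672² = 0.48719
κ = 2ρ / |p|² = 2×0.18869 / 0.48719 = 0.77462
θ = 2·atan2(ρ, z) = 2·atan2(0.18869, 0.672) = 0.54749 rad
ℓ = θ/κ = 0.54749/0.77462 = 0.70678

0.7746 345.89 0.7068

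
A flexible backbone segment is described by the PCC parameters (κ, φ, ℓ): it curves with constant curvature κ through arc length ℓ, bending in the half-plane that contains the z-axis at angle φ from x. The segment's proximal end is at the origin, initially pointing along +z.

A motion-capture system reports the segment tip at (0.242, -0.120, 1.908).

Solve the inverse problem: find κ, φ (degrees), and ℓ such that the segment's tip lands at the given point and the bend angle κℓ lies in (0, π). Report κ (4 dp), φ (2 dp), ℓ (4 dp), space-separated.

0.1455 333.62 1.9334

ρ = √(x²+y²) = √(0.242² + -0.120²) = 0.27012
φ = atan2(y, x) mod 360° = atan2(-0.120, 0.242) = 333.6247°
|p|² = ρ² + z² = 0.27012² + 1.908² = 3.71343
κ = 2ρ / |p|² = 2×0.27012 / 3.71343 = 0.14548
θ = 2·atan2(ρ, z) = 2·atan2(0.27012, 1.908) = 0.28127 rad
ℓ = θ/κ = 0.28127/0.14548 = 1.93339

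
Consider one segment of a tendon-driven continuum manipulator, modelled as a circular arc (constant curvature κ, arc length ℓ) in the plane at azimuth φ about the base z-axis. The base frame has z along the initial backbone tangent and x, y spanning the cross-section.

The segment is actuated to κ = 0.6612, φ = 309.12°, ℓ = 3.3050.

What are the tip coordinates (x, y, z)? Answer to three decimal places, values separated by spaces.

θ = κ·ℓ = 0.6612 × 3.3050 = 2.18527 rad
ρ = (1 − cos θ)/κ = (1 − -0.57653)/0.6612 = 2.38434
z = sin θ / κ = 0.81708/0.6612 = 1.23575
x = ρ cos φ = 2.38434 × cos(309.12°) = 1.50439
y = ρ sin φ = 2.38434 × sin(309.12°) = -1.84983

1.504 -1.850 1.236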